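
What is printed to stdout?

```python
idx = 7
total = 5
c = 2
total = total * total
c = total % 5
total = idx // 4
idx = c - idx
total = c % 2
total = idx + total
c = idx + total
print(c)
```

total = 5*5 = 25
c = 25%5 = 0
total = 7//4 = 1
idx = 0-7 = -7
total = 0%2 = 0
total = (-7)+0 = -7
c = (-7)+(-7) = -14

-14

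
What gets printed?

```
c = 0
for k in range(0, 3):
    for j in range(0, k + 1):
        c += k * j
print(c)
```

7

k=0,j=0: c = 0+0 = 0
k=1,j=0: c = 0+0 = 0
k=1,j=1: c = 0+1 = 1
k=2,j=0: c = 1+0 = 1
k=2,j=1: c = 1+2 = 3
k=2,j=2: c = 3+4 = 7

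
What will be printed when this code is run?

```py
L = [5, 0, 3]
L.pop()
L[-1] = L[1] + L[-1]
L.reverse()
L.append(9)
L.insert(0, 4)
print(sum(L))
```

pop() removes 3 → [5, 0]
L[-1] = L[1]+L[-1] = 0+0 = 0 → [5, 0]
reverse → [0, 5]
append 9 → [0, 5, 9]
insert 4 at 0 → [4, 0, 5, 9]
sum = 18

18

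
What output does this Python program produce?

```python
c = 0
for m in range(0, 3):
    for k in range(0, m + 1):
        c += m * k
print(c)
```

m=0,k=0: c = 0+0 = 0
m=1,k=0: c = 0+0 = 0
m=1,k=1: c = 0+1 = 1
m=2,k=0: c = 1+0 = 1
m=2,k=1: c = 1+2 = 3
m=2,k=2: c = 3+4 = 7

7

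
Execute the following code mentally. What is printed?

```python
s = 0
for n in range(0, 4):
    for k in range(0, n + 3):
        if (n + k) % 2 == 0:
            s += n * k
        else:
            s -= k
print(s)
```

n=0,k=0: even sum, s = 0+0 = 0
n=0,k=1: odd sum, s = 0-1 = -1
n=0,k=2: even sum, s = (-1)+0 = -1
n=1,k=0: odd sum, s = (-1)-0 = -1
n=1,k=1: even sum, s = (-1)+1 = 0
n=1,k=2: odd sum, s = 0-2 = -2
n=1,k=3: even sum, s = (-2)+3 = 1
n=2,k=0: even sum, s = 1+0 = 1
n=2,k=1: odd sum, s = 1-1 = 0
n=2,k=2: even sum, s = 0+4 = 4
n=2,k=3: odd sum, s = 4-3 = 1
n=2,k=4: even sum, s = 1+8 = 9
n=3,k=0: odd sum, s = 9-0 = 9
n=3,k=1: even sum, s = 9+3 = 12
n=3,k=2: odd sum, s = 12-2 = 10
n=3,k=3: even sum, s = 10+9 = 19
n=3,k=4: odd sum, s = 19-4 = 15
n=3,k=5: even sum, s = 15+15 = 30

30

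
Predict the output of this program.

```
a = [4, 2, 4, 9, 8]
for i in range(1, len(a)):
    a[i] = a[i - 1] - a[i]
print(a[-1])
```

i=1: a[1] = 4-2 = 2 → [4, 2, 4, 9, 8]
i=2: a[2] = 2-4 = -2 → [4, 2, -2, 9, 8]
i=3: a[3] = (-2)-9 = -11 → [4, 2, -2, -11, 8]
i=4: a[4] = (-11)-8 = -19 → [4, 2, -2, -11, -19]

-19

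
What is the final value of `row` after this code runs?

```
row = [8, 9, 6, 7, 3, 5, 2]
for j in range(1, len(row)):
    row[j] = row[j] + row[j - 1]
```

j=1: row[1] = 9+8 = 17 → [8, 17, 6, 7, 3, 5, 2]
j=2: row[2] = 6+17 = 23 → [8, 17, 23, 7, 3, 5, 2]
j=3: row[3] = 7+23 = 30 → [8, 17, 23, 30, 3, 5, 2]
j=4: row[4] = 3+30 = 33 → [8, 17, 23, 30, 33, 5, 2]
j=5: row[5] = 5+33 = 38 → [8, 17, 23, 30, 33, 38, 2]
j=6: row[6] = 2+38 = 40 → [8, 17, 23, 30, 33, 38, 40]

[8, 17, 23, 30, 33, 38, 40]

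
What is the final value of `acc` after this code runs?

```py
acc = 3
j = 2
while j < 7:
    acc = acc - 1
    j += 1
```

-2

j=2: acc = 3-1 = 2
j=3: acc = 2-1 = 1
j=4: acc = 1-1 = 0
j=5: acc = 0-1 = -1
j=6: acc = (-1)-1 = -2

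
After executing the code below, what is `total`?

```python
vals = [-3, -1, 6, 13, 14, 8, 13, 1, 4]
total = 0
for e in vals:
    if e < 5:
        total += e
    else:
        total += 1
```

6

e=-3: <5, total = 0+(-3) = -3
e=-1: <5, total = (-3)+(-1) = -4
e=6: not <5, total = (-4)+1 = -3
e=13: not <5, total = (-3)+1 = -2
e=14: not <5, total = (-2)+1 = -1
e=8: not <5, total = (-1)+1 = 0
e=13: not <5, total = 0+1 = 1
e=1: <5, total = 1+1 = 2
e=4: <5, total = 2+4 = 6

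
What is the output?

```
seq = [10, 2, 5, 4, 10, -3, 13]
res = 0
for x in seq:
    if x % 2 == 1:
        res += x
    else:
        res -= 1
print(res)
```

11

x=10: not odd, res = 0-1 = -1
x=2: not odd, res = (-1)-1 = -2
x=5: odd, res = (-2)+5 = 3
x=4: not odd, res = 3-1 = 2
x=10: not odd, res = 2-1 = 1
x=-3: odd, res = 1+(-3) = -2
x=13: odd, res = (-2)+13 = 11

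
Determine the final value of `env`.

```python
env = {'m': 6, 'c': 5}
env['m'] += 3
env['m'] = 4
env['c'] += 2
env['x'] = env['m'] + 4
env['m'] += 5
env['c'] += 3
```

env['m'] = 6+3 = 9 → {'m': 9, 'c': 5}
env['m'] = 4 → {'m': 4, 'c': 5}
env['c'] = 5+2 = 7 → {'m': 4, 'c': 7}
env['x'] = env['m']+4 = 8 → {'m': 4, 'c': 7, 'x': 8}
env['m'] = 4+5 = 9 → {'m': 9, 'c': 7, 'x': 8}
env['c'] = 7+3 = 10 → {'m': 9, 'c': 10, 'x': 8}

{'m': 9, 'c': 10, 'x': 8}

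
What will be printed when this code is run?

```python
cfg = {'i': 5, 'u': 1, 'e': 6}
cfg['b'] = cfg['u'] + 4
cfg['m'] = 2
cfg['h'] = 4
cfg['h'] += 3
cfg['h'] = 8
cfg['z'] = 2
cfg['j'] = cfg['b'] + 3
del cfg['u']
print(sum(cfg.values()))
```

cfg['b'] = cfg['u']+4 = 5 → {'i': 5, 'u': 1, 'e': 6, 'b': 5}
cfg['m'] = 2 → {'i': 5, 'u': 1, 'e': 6, 'b': 5, 'm': 2}
cfg['h'] = 4 → {'i': 5, 'u': 1, 'e': 6, 'b': 5, 'm': 2, 'h': 4}
cfg['h'] = 4+3 = 7 → {'i': 5, 'u': 1, 'e': 6, 'b': 5, 'm': 2, 'h': 7}
cfg['h'] = 8 → {'i': 5, 'u': 1, 'e': 6, 'b': 5, 'm': 2, 'h': 8}
cfg['z'] = 2 → {'i': 5, 'u': 1, 'e': 6, 'b': 5, 'm': 2, 'h': 8, 'z': 2}
cfg['j'] = cfg['b']+3 = 8 → {'i': 5, 'u': 1, 'e': 6, 'b': 5, 'm': 2, 'h': 8, 'z': 2, 'j': 8}
del 'u' → {'i': 5, 'e': 6, 'b': 5, 'm': 2, 'h': 8, 'z': 2, 'j': 8}
sum of values = 36

36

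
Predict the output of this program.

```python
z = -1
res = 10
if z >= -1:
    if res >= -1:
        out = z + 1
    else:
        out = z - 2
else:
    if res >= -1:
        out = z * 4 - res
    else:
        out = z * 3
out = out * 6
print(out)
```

z=-1, res=10
z >= -1 is True; res >= -1 is True
→ out = z + 1 = 0
out = 0*6 = 0

0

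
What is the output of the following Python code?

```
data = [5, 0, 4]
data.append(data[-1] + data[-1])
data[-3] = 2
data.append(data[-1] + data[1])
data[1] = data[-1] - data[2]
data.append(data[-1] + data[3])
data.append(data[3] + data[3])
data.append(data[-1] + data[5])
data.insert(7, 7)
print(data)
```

append data[-1]+data[-1] = 4+4 = 8 → [5, 0, 4, 8]
data[-3] = 2 → [5, 2, 4, 8]
append data[-1]+data[1] = 8+2 = 10 → [5, 2, 4, 8, 10]
data[1] = data[-1]-data[2] = 10-4 = 6 → [5, 6, 4, 8, 10]
append data[-1]+data[3] = 10+8 = 18 → [5, 6, 4, 8, 10, 18]
append data[3]+data[3] = 8+8 = 16 → [5, 6, 4, 8, 10, 18, 16]
append data[-1]+data[5] = 16+18 = 34 → [5, 6, 4, 8, 10, 18, 16, 34]
insert 7 at 7 → [5, 6, 4, 8, 10, 18, 16, 7, 34]

[5, 6, 4, 8, 10, 18, 16, 7, 34]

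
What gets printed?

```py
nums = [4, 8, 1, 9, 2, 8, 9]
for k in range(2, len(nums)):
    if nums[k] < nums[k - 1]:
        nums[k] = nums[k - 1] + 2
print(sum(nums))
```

k=2: 1<8, nums[2] = 8+2 = 10 → [4, 8, 10, 9, 2, 8, 9]
k=3: 9<10, nums[3] = 10+2 = 12 → [4, 8, 10, 12, 2, 8, 9]
k=4: 2<12, nums[4] = 12+2 = 14 → [4, 8, 10, 12, 14, 8, 9]
k=5: 8<14, nums[5] = 14+2 = 16 → [4, 8, 10, 12, 14, 16, 9]
k=6: 9<16, nums[6] = 16+2 = 18 → [4, 8, 10, 12, 14, 16, 18]
sum = 82

82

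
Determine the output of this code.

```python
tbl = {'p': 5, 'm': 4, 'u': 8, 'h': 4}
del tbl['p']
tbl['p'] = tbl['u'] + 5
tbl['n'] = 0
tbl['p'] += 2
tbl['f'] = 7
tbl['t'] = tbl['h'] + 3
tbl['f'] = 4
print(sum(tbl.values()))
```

del 'p' → {'m': 4, 'u': 8, 'h': 4}
tbl['p'] = tbl['u']+5 = 13 → {'m': 4, 'u': 8, 'h': 4, 'p': 13}
tbl['n'] = 0 → {'m': 4, 'u': 8, 'h': 4, 'p': 13, 'n': 0}
tbl['p'] = 13+2 = 15 → {'m': 4, 'u': 8, 'h': 4, 'p': 15, 'n': 0}
tbl['f'] = 7 → {'m': 4, 'u': 8, 'h': 4, 'p': 15, 'n': 0, 'f': 7}
tbl['t'] = tbl['h']+3 = 7 → {'m': 4, 'u': 8, 'h': 4, 'p': 15, 'n': 0, 'f': 7, 't': 7}
tbl['f'] = 4 → {'m': 4, 'u': 8, 'h': 4, 'p': 15, 'n': 0, 'f': 4, 't': 7}
sum of values = 42

42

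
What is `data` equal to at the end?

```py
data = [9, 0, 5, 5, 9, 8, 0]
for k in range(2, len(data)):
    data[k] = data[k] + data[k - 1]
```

k=2: data[2] = 5+0 = 5 → [9, 0, 5, 5, 9, 8, 0]
k=3: data[3] = 5+5 = 10 → [9, 0, 5, 10, 9, 8, 0]
k=4: data[4] = 9+10 = 19 → [9, 0, 5, 10, 19, 8, 0]
k=5: data[5] = 8+19 = 27 → [9, 0, 5, 10, 19, 27, 0]
k=6: data[6] = 0+27 = 27 → [9, 0, 5, 10, 19, 27, 27]

[9, 0, 5, 10, 19, 27, 27]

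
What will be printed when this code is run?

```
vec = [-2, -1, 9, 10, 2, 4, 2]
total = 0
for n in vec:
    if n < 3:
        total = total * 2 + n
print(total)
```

n=-2: <3, total = 0*2+(-2) = -2
n=-1: <3, total = (-2)*2+(-1) = -5
n=9: not <3
n=10: not <3
n=2: <3, total = (-5)*2+2 = -8
n=4: not <3
n=2: <3, total = (-8)*2+2 = -14

-14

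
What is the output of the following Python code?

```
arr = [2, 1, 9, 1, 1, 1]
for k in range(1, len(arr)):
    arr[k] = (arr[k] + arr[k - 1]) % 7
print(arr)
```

k=1: arr[1] = (1+2)%7 = 3 → [2, 3, 9, 1, 1, 1]
k=2: arr[2] = (9+3)%7 = 5 → [2, 3, 5, 1, 1, 1]
k=3: arr[3] = (1+5)%7 = 6 → [2, 3, 5, 6, 1, 1]
k=4: arr[4] = (1+6)%7 = 0 → [2, 3, 5, 6, 0, 1]
k=5: arr[5] = (1+0)%7 = 1 → [2, 3, 5, 6, 0, 1]

[2, 3, 5, 6, 0, 1]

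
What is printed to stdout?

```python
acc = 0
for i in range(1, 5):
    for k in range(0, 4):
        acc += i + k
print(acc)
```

64

i=1,k=0: acc = 0+1 = 1
i=1,k=1: acc = 1+2 = 3
i=1,k=2: acc = 3+3 = 6
i=1,k=3: acc = 6+4 = 10
i=2,k=0: acc = 10+2 = 12
i=2,k=1: acc = 12+3 = 15
i=2,k=2: acc = 15+4 = 19
i=2,k=3: acc = 19+5 = 24
i=3,k=0: acc = 24+3 = 27
i=3,k=1: acc = 27+4 = 31
i=3,k=2: acc = 31+5 = 36
i=3,k=3: acc = 36+6 = 42
i=4,k=0: acc = 42+4 = 46
i=4,k=1: acc = 46+5 = 51
i=4,k=2: acc = 51+6 = 57
i=4,k=3: acc = 57+7 = 64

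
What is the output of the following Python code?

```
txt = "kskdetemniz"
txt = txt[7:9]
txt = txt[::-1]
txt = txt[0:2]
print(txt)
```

slice [7:9] → 'mn'
reverse → 'nm'
slice [0:2] → 'nm'

nm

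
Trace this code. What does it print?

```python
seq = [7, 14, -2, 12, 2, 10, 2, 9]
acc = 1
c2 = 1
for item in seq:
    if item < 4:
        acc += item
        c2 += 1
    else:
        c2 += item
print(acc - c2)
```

item=7: not <4; c2=8
item=14: not <4; c2=22
item=-2: <4, acc = 1+(-2) = -1; c2=23
item=12: not <4; c2=35
item=2: <4, acc = (-1)+2 = 1; c2=36
item=10: not <4; c2=46
item=2: <4, acc = 1+2 = 3; c2=47
item=9: not <4; c2=56
acc-c2 = 3-56 = -53

-53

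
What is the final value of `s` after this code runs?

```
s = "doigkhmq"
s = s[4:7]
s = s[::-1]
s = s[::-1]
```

'khm'

slice [4:7] → 'khm'
reverse → 'mhk'
reverse → 'khm'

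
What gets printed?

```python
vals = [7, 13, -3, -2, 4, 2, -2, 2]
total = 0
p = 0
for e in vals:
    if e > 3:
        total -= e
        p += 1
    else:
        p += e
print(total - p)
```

-24

e=7: >3, total = 0-7 = -7; p=1
e=13: >3, total = (-7)-13 = -20; p=2
e=-3: not >3; p=-1
e=-2: not >3; p=-3
e=4: >3, total = (-20)-4 = -24; p=-2
e=2: not >3; p=0
e=-2: not >3; p=-2
e=2: not >3; p=0
total-p = (-24)-0 = -24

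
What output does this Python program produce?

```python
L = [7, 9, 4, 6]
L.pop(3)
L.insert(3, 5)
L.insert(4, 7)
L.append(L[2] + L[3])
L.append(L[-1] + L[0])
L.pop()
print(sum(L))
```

41

pop(3) removes 6 → [7, 9, 4]
insert 5 at 3 → [7, 9, 4, 5]
insert 7 at 4 → [7, 9, 4, 5, 7]
append L[2]+L[3] = 4+5 = 9 → [7, 9, 4, 5, 7, 9]
append L[-1]+L[0] = 9+7 = 16 → [7, 9, 4, 5, 7, 9, 16]
pop() removes 16 → [7, 9, 4, 5, 7, 9]
sum = 41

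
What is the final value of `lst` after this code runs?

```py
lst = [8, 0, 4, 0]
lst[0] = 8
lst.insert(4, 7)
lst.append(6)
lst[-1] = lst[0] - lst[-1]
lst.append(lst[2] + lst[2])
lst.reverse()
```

[8, 2, 7, 0, 4, 0, 8]

lst[0] = 8 → [8, 0, 4, 0]
insert 7 at 4 → [8, 0, 4, 0, 7]
append 6 → [8, 0, 4, 0, 7, 6]
lst[-1] = lst[0]-lst[-1] = 8-6 = 2 → [8, 0, 4, 0, 7, 2]
append lst[2]+lst[2] = 4+4 = 8 → [8, 0, 4, 0, 7, 2, 8]
reverse → [8, 2, 7, 0, 4, 0, 8]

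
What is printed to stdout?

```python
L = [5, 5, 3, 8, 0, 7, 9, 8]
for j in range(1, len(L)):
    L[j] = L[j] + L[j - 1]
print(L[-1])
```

45

j=1: L[1] = 5+5 = 10 → [5, 10, 3, 8, 0, 7, 9, 8]
j=2: L[2] = 3+10 = 13 → [5, 10, 13, 8, 0, 7, 9, 8]
j=3: L[3] = 8+13 = 21 → [5, 10, 13, 21, 0, 7, 9, 8]
j=4: L[4] = 0+21 = 21 → [5, 10, 13, 21, 21, 7, 9, 8]
j=5: L[5] = 7+21 = 28 → [5, 10, 13, 21, 21, 28, 9, 8]
j=6: L[6] = 9+28 = 37 → [5, 10, 13, 21, 21, 28, 37, 8]
j=7: L[7] = 8+37 = 45 → [5, 10, 13, 21, 21, 28, 37, 45]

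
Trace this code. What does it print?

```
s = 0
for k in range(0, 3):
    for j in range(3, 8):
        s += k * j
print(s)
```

k=0,j=3: s = 0+0 = 0
k=0,j=4: s = 0+0 = 0
k=0,j=5: s = 0+0 = 0
k=0,j=6: s = 0+0 = 0
k=0,j=7: s = 0+0 = 0
k=1,j=3: s = 0+3 = 3
k=1,j=4: s = 3+4 = 7
k=1,j=5: s = 7+5 = 12
k=1,j=6: s = 12+6 = 18
k=1,j=7: s = 18+7 = 25
k=2,j=3: s = 25+6 = 31
k=2,j=4: s = 31+8 = 39
k=2,j=5: s = 39+10 = 49
k=2,j=6: s = 49+12 = 61
k=2,j=7: s = 61+14 = 75

75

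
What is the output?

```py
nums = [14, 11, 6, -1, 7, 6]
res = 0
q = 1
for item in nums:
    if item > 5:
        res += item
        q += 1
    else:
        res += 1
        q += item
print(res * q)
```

item=14: >5, res = 0+14 = 14; q=2
item=11: >5, res = 14+11 = 25; q=3
item=6: >5, res = 25+6 = 31; q=4
item=-1: not >5, res = 31+1 = 32; q=3
item=7: >5, res = 32+7 = 39; q=4
item=6: >5, res = 39+6 = 45; q=5
res*q = 45*5 = 225

225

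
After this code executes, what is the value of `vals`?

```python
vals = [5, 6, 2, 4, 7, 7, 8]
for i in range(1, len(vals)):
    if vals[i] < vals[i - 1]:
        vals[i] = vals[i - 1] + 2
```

i=1: 6>=5, unchanged → [5, 6, 2, 4, 7, 7, 8]
i=2: 2<6, vals[2] = 6+2 = 8 → [5, 6, 8, 4, 7, 7, 8]
i=3: 4<8, vals[3] = 8+2 = 10 → [5, 6, 8, 10, 7, 7, 8]
i=4: 7<10, vals[4] = 10+2 = 12 → [5, 6, 8, 10, 12, 7, 8]
i=5: 7<12, vals[5] = 12+2 = 14 → [5, 6, 8, 10, 12, 14, 8]
i=6: 8<14, vals[6] = 14+2 = 16 → [5, 6, 8, 10, 12, 14, 16]

[5, 6, 8, 10, 12, 14, 16]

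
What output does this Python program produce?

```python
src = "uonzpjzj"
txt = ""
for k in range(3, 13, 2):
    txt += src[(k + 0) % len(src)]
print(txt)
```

zjjoz

k=3: add src[3]='z' → 'z'
k=5: add src[5]='j' → 'zj'
k=7: add src[7]='j' → 'zjj'
k=9: add src[1]='o' → 'zjjo'
k=11: add src[3]='z' → 'zjjoz'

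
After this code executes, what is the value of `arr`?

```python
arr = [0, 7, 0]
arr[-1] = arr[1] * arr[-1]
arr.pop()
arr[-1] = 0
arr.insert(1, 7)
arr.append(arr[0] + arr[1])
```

arr[-1] = arr[1]*arr[-1] = 7*0 = 0 → [0, 7, 0]
pop() removes 0 → [0, 7]
arr[-1] = 0 → [0, 0]
insert 7 at 1 → [0, 7, 0]
append arr[0]+arr[1] = 0+7 = 7 → [0, 7, 0, 7]

[0, 7, 0, 7]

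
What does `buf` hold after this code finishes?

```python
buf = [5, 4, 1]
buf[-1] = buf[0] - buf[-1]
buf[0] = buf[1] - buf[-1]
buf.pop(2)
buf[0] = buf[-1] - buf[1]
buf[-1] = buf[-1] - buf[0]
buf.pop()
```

[0]

buf[-1] = buf[0]-buf[-1] = 5-1 = 4 → [5, 4, 4]
buf[0] = buf[1]-buf[-1] = 4-4 = 0 → [0, 4, 4]
pop(2) removes 4 → [0, 4]
buf[0] = buf[-1]-buf[1] = 4-4 = 0 → [0, 4]
buf[-1] = buf[-1]-buf[0] = 4-0 = 4 → [0, 4]
pop() removes 4 → [0]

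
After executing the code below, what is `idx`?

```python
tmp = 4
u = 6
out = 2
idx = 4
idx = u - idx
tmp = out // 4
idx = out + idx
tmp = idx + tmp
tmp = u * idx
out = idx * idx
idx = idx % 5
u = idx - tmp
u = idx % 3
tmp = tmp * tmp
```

4

idx = 6-4 = 2
tmp = 2//4 = 0
idx = 2+2 = 4
tmp = 4+0 = 4
tmp = 6*4 = 24
out = 4*4 = 16
idx = 4%5 = 4
u = 4-24 = -20
u = 4%3 = 1
tmp = 24*24 = 576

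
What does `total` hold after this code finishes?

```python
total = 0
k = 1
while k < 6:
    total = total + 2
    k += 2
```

k=1: total = 0+2 = 2
k=3: total = 2+2 = 4
k=5: total = 4+2 = 6

6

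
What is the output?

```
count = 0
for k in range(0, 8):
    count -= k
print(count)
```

k=0: count = 0-0 = 0
k=1: count = 0-1 = -1
k=2: count = (-1)-2 = -3
k=3: count = (-3)-3 = -6
k=4: count = (-6)-4 = -10
k=5: count = (-10)-5 = -15
k=6: count = (-15)-6 = -21
k=7: count = (-21)-7 = -28

-28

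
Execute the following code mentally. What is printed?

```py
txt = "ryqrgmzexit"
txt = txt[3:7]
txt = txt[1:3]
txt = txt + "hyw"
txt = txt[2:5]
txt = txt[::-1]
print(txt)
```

wyh

slice [3:7] → 'rgmz'
slice [1:3] → 'gm'
+ 'hyw' → 'gmhyw'
slice [2:5] → 'hyw'
reverse → 'wyh'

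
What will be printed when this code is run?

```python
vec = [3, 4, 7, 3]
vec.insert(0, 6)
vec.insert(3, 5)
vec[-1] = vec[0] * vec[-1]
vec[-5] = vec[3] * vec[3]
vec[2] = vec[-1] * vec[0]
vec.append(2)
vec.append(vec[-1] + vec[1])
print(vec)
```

insert 6 at 0 → [6, 3, 4, 7, 3]
insert 5 at 3 → [6, 3, 4, 5, 7, 3]
vec[-1] = vec[0]*vec[-1] = 6*3 = 18 → [6, 3, 4, 5, 7, 18]
vec[-5] = vec[3]*vec[3] = 5*5 = 25 → [6, 25, 4, 5, 7, 18]
vec[2] = vec[-1]*vec[0] = 18*6 = 108 → [6, 25, 108, 5, 7, 18]
append 2 → [6, 25, 108, 5, 7, 18, 2]
append vec[-1]+vec[1] = 2+25 = 27 → [6, 25, 108, 5, 7, 18, 2, 27]

[6, 25, 108, 5, 7, 18, 2, 27]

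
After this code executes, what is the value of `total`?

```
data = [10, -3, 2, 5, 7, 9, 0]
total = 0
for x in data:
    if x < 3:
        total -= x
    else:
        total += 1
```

5

x=10: not <3, total = 0+1 = 1
x=-3: <3, total = 1-(-3) = 4
x=2: <3, total = 4-2 = 2
x=5: not <3, total = 2+1 = 3
x=7: not <3, total = 3+1 = 4
x=9: not <3, total = 4+1 = 5
x=0: <3, total = 5-0 = 5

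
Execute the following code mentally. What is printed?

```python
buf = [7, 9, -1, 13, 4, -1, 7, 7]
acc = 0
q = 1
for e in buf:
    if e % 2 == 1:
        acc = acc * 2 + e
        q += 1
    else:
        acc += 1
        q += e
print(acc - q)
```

e=7: odd, acc = 0*2+7 = 7; q=2
e=9: odd, acc = 7*2+9 = 23; q=3
e=-1: odd, acc = 23*2+(-1) = 45; q=4
e=13: odd, acc = 45*2+13 = 103; q=5
e=4: not odd, acc = 103+1 = 104; q=9
e=-1: odd, acc = 104*2+(-1) = 207; q=10
e=7: odd, acc = 207*2+7 = 421; q=11
e=7: odd, acc = 421*2+7 = 849; q=12
acc-q = 849-12 = 837

837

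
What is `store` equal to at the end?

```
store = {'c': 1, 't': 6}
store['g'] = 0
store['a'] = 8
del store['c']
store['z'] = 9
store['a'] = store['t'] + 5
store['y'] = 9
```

{'t': 6, 'g': 0, 'a': 11, 'z': 9, 'y': 9}

store['g'] = 0 → {'c': 1, 't': 6, 'g': 0}
store['a'] = 8 → {'c': 1, 't': 6, 'g': 0, 'a': 8}
del 'c' → {'t': 6, 'g': 0, 'a': 8}
store['z'] = 9 → {'t': 6, 'g': 0, 'a': 8, 'z': 9}
store['a'] = store['t']+5 = 11 → {'t': 6, 'g': 0, 'a': 11, 'z': 9}
store['y'] = 9 → {'t': 6, 'g': 0, 'a': 11, 'z': 9, 'y': 9}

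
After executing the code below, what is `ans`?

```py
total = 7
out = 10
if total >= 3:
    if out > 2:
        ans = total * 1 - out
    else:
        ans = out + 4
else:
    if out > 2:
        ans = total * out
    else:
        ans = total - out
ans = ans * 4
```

-12

total=7, out=10
total >= 3 is True; out > 2 is True
→ ans = total * 1 - out = -3
ans = (-3)*4 = -12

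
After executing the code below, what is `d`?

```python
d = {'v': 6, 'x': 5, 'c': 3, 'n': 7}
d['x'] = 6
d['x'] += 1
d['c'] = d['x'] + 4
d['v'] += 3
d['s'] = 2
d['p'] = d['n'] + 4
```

{'v': 9, 'x': 7, 'c': 11, 'n': 7, 's': 2, 'p': 11}

d['x'] = 6 → {'v': 6, 'x': 6, 'c': 3, 'n': 7}
d['x'] = 6+1 = 7 → {'v': 6, 'x': 7, 'c': 3, 'n': 7}
d['c'] = d['x']+4 = 11 → {'v': 6, 'x': 7, 'c': 11, 'n': 7}
d['v'] = 6+3 = 9 → {'v': 9, 'x': 7, 'c': 11, 'n': 7}
d['s'] = 2 → {'v': 9, 'x': 7, 'c': 11, 'n': 7, 's': 2}
d['p'] = d['n']+4 = 11 → {'v': 9, 'x': 7, 'c': 11, 'n': 7, 's': 2, 'p': 11}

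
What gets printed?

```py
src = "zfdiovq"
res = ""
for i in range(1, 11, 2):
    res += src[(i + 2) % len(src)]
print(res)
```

ivzdo

i=1: add src[3]='i' → 'i'
i=3: add src[5]='v' → 'iv'
i=5: add src[0]='z' → 'ivz'
i=7: add src[2]='d' → 'ivzd'
i=9: add src[4]='o' → 'ivzdo'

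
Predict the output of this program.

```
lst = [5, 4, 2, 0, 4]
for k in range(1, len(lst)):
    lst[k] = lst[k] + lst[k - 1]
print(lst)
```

[5, 9, 11, 11, 15]

k=1: lst[1] = 4+5 = 9 → [5, 9, 2, 0, 4]
k=2: lst[2] = 2+9 = 11 → [5, 9, 11, 0, 4]
k=3: lst[3] = 0+11 = 11 → [5, 9, 11, 11, 4]
k=4: lst[4] = 4+11 = 15 → [5, 9, 11, 11, 15]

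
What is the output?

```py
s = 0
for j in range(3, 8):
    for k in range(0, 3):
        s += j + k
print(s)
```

j=3,k=0: s = 0+3 = 3
j=3,k=1: s = 3+4 = 7
j=3,k=2: s = 7+5 = 12
j=4,k=0: s = 12+4 = 16
j=4,k=1: s = 16+5 = 21
j=4,k=2: s = 21+6 = 27
j=5,k=0: s = 27+5 = 32
j=5,k=1: s = 32+6 = 38
j=5,k=2: s = 38+7 = 45
j=6,k=0: s = 45+6 = 51
j=6,k=1: s = 51+7 = 58
j=6,k=2: s = 58+8 = 66
j=7,k=0: s = 66+7 = 73
j=7,k=1: s = 73+8 = 81
j=7,k=2: s = 81+9 = 90

90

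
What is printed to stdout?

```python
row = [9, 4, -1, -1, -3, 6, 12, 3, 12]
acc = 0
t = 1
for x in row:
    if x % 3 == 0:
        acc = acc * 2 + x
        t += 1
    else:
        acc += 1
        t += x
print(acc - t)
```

x=9: %3==0, acc = 0*2+9 = 9; t=2
x=4: not %3==0, acc = 9+1 = 10; t=6
x=-1: not %3==0, acc = 10+1 = 11; t=5
x=-1: not %3==0, acc = 11+1 = 12; t=4
x=-3: %3==0, acc = 12*2+(-3) = 21; t=5
x=6: %3==0, acc = 21*2+6 = 48; t=6
x=12: %3==0, acc = 48*2+12 = 108; t=7
x=3: %3==0, acc = 108*2+3 = 219; t=8
x=12: %3==0, acc = 219*2+12 = 450; t=9
acc-t = 450-9 = 441

441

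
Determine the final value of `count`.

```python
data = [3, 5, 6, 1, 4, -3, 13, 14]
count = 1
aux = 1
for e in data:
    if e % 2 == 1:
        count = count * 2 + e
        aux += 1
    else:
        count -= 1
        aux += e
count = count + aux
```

148

e=3: odd, count = 1*2+3 = 5; aux=2
e=5: odd, count = 5*2+5 = 15; aux=3
e=6: not odd, count = 15-1 = 14; aux=9
e=1: odd, count = 14*2+1 = 29; aux=10
e=4: not odd, count = 29-1 = 28; aux=14
e=-3: odd, count = 28*2+(-3) = 53; aux=15
e=13: odd, count = 53*2+13 = 119; aux=16
e=14: not odd, count = 119-1 = 118; aux=30
count+aux = 118+30 = 148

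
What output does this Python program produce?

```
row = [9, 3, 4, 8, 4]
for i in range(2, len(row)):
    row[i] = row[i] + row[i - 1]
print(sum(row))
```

53

i=2: row[2] = 4+3 = 7 → [9, 3, 7, 8, 4]
i=3: row[3] = 8+7 = 15 → [9, 3, 7, 15, 4]
i=4: row[4] = 4+15 = 19 → [9, 3, 7, 15, 19]
sum = 53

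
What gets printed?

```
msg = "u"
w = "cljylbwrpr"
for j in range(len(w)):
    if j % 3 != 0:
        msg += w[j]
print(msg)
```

j=0: skip
j=1: add 'l' → 'ul'
j=2: add 'j' → 'ulj'
j=3: skip
j=4: add 'l' → 'uljl'
j=5: add 'b' → 'uljlb'
j=6: skip
j=7: add 'r' → 'uljlbr'
j=8: add 'p' → 'uljlbrp'
j=9: skip

uljlbrp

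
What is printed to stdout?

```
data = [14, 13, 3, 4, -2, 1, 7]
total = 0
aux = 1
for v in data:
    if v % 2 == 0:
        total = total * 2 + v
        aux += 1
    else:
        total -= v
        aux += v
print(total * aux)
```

v=14: even, total = 0*2+14 = 14; aux=2
v=13: not even, total = 14-13 = 1; aux=15
v=3: not even, total = 1-3 = -2; aux=18
v=4: even, total = (-2)*2+4 = 0; aux=19
v=-2: even, total = 0*2+(-2) = -2; aux=20
v=1: not even, total = (-2)-1 = -3; aux=21
v=7: not even, total = (-3)-7 = -10; aux=28
total*aux = (-10)*28 = -280

-280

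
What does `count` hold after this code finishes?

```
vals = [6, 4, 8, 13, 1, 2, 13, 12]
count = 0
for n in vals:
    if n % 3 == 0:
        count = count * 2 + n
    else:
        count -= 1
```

n=6: %3==0, count = 0*2+6 = 6
n=4: not %3==0, count = 6-1 = 5
n=8: not %3==0, count = 5-1 = 4
n=13: not %3==0, count = 4-1 = 3
n=1: not %3==0, count = 3-1 = 2
n=2: not %3==0, count = 2-1 = 1
n=13: not %3==0, count = 1-1 = 0
n=12: %3==0, count = 0*2+12 = 12

12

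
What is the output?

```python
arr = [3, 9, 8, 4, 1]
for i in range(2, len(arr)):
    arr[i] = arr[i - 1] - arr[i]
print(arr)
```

i=2: arr[2] = 9-8 = 1 → [3, 9, 1, 4, 1]
i=3: arr[3] = 1-4 = -3 → [3, 9, 1, -3, 1]
i=4: arr[4] = (-3)-1 = -4 → [3, 9, 1, -3, -4]

[3, 9, 1, -3, -4]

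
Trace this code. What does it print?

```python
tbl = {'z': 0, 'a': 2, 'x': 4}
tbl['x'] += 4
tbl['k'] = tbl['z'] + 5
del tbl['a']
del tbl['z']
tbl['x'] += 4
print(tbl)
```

{'x': 12, 'k': 5}

tbl['x'] = 4+4 = 8 → {'z': 0, 'a': 2, 'x': 8}
tbl['k'] = tbl['z']+5 = 5 → {'z': 0, 'a': 2, 'x': 8, 'k': 5}
del 'a' → {'z': 0, 'x': 8, 'k': 5}
del 'z' → {'x': 8, 'k': 5}
tbl['x'] = 8+4 = 12 → {'x': 12, 'k': 5}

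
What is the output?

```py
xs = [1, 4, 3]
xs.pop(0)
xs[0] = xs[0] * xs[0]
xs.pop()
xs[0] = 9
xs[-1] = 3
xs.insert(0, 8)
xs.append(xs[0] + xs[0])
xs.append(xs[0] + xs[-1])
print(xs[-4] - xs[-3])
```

5

pop(0) removes 1 → [4, 3]
xs[0] = xs[0]*xs[0] = 4*4 = 16 → [16, 3]
pop() removes 3 → [16]
xs[0] = 9 → [9]
xs[-1] = 3 → [3]
insert 8 at 0 → [8, 3]
append xs[0]+xs[0] = 8+8 = 16 → [8, 3, 16]
append xs[0]+xs[-1] = 8+16 = 24 → [8, 3, 16, 24]
xs[-4]-xs[-3] = 8-3 = 5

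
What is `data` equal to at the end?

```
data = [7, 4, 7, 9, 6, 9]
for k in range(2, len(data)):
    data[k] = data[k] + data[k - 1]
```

k=2: data[2] = 7+4 = 11 → [7, 4, 11, 9, 6, 9]
k=3: data[3] = 9+11 = 20 → [7, 4, 11, 20, 6, 9]
k=4: data[4] = 6+20 = 26 → [7, 4, 11, 20, 26, 9]
k=5: data[5] = 9+26 = 35 → [7, 4, 11, 20, 26, 35]

[7, 4, 11, 20, 26, 35]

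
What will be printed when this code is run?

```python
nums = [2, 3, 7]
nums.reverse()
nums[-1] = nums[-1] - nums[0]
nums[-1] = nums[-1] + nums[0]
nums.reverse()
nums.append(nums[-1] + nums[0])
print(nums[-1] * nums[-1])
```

reverse → [7, 3, 2]
nums[-1] = nums[-1]-nums[0] = 2-7 = -5 → [7, 3, -5]
nums[-1] = nums[-1]+nums[0] = (-5)+7 = 2 → [7, 3, 2]
reverse → [2, 3, 7]
append nums[-1]+nums[0] = 7+2 = 9 → [2, 3, 7, 9]
nums[-1]*nums[-1] = 9*9 = 81

81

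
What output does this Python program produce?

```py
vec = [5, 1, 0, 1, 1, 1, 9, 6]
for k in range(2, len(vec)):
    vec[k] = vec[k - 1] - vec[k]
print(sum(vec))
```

k=2: vec[2] = 1-0 = 1 → [5, 1, 1, 1, 1, 1, 9, 6]
k=3: vec[3] = 1-1 = 0 → [5, 1, 1, 0, 1, 1, 9, 6]
k=4: vec[4] = 0-1 = -1 → [5, 1, 1, 0, -1, 1, 9, 6]
k=5: vec[5] = (-1)-1 = -2 → [5, 1, 1, 0, -1, -2, 9, 6]
k=6: vec[6] = (-2)-9 = -11 → [5, 1, 1, 0, -1, -2, -11, 6]
k=7: vec[7] = (-11)-6 = -17 → [5, 1, 1, 0, -1, -2, -11, -17]
sum = -24

-24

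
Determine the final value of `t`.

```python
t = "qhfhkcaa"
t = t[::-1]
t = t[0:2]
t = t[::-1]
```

reverse → 'aackhfhq'
slice [0:2] → 'aa'
reverse → 'aa'

'aa'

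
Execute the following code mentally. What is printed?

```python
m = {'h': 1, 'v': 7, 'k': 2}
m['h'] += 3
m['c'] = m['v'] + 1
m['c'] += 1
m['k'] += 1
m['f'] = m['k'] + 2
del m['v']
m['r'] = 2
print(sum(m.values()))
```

m['h'] = 1+3 = 4 → {'h': 4, 'v': 7, 'k': 2}
m['c'] = m['v']+1 = 8 → {'h': 4, 'v': 7, 'k': 2, 'c': 8}
m['c'] = 8+1 = 9 → {'h': 4, 'v': 7, 'k': 2, 'c': 9}
m['k'] = 2+1 = 3 → {'h': 4, 'v': 7, 'k': 3, 'c': 9}
m['f'] = m['k']+2 = 5 → {'h': 4, 'v': 7, 'k': 3, 'c': 9, 'f': 5}
del 'v' → {'h': 4, 'k': 3, 'c': 9, 'f': 5}
m['r'] = 2 → {'h': 4, 'k': 3, 'c': 9, 'f': 5, 'r': 2}
sum of values = 23

23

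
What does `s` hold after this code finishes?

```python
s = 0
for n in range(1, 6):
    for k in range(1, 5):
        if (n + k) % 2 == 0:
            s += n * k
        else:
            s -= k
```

46

n=1,k=1: even sum, s = 0+1 = 1
n=1,k=2: odd sum, s = 1-2 = -1
n=1,k=3: even sum, s = (-1)+3 = 2
n=1,k=4: odd sum, s = 2-4 = -2
n=2,k=1: odd sum, s = (-2)-1 = -3
n=2,k=2: even sum, s = (-3)+4 = 1
n=2,k=3: odd sum, s = 1-3 = -2
n=2,k=4: even sum, s = (-2)+8 = 6
n=3,k=1: even sum, s = 6+3 = 9
n=3,k=2: odd sum, s = 9-2 = 7
n=3,k=3: even sum, s = 7+9 = 16
n=3,k=4: odd sum, s = 16-4 = 12
n=4,k=1: odd sum, s = 12-1 = 11
n=4,k=2: even sum, s = 11+8 = 19
n=4,k=3: odd sum, s = 19-3 = 16
n=4,k=4: even sum, s = 16+16 = 32
n=5,k=1: even sum, s = 32+5 = 37
n=5,k=2: odd sum, s = 37-2 = 35
n=5,k=3: even sum, s = 35+15 = 50
n=5,k=4: odd sum, s = 50-4 = 46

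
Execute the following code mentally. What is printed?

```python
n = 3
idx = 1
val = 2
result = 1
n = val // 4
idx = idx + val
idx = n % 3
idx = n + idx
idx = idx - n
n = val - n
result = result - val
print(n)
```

2

n = 2//4 = 0
idx = 1+2 = 3
idx = 0%3 = 0
idx = 0+0 = 0
idx = 0-0 = 0
n = 2-0 = 2
result = 1-2 = -1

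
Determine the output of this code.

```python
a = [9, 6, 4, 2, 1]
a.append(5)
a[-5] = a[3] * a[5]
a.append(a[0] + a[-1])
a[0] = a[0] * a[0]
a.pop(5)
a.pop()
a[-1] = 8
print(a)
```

append 5 → [9, 6, 4, 2, 1, 5]
a[-5] = a[3]*a[5] = 2*5 = 10 → [9, 10, 4, 2, 1, 5]
append a[0]+a[-1] = 9+5 = 14 → [9, 10, 4, 2, 1, 5, 14]
a[0] = a[0]*a[0] = 9*9 = 81 → [81, 10, 4, 2, 1, 5, 14]
pop(5) removes 5 → [81, 10, 4, 2, 1, 14]
pop() removes 14 → [81, 10, 4, 2, 1]
a[-1] = 8 → [81, 10, 4, 2, 8]

[81, 10, 4, 2, 8]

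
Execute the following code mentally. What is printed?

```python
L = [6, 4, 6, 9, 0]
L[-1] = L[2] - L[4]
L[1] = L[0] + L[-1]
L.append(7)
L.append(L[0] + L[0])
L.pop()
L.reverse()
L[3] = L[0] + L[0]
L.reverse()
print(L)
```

L[-1] = L[2]-L[4] = 6-0 = 6 → [6, 4, 6, 9, 6]
L[1] = L[0]+L[-1] = 6+6 = 12 → [6, 12, 6, 9, 6]
append 7 → [6, 12, 6, 9, 6, 7]
append L[0]+L[0] = 6+6 = 12 → [6, 12, 6, 9, 6, 7, 12]
pop() removes 12 → [6, 12, 6, 9, 6, 7]
reverse → [7, 6, 9, 6, 12, 6]
L[3] = L[0]+L[0] = 7+7 = 14 → [7, 6, 9, 14, 12, 6]
reverse → [6, 12, 14, 9, 6, 7]

[6, 12, 14, 9, 6, 7]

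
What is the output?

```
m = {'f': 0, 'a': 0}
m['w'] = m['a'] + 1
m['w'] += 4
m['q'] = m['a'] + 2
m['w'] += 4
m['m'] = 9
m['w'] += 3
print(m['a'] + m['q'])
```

2

m['w'] = m['a']+1 = 1 → {'f': 0, 'a': 0, 'w': 1}
m['w'] = 1+4 = 5 → {'f': 0, 'a': 0, 'w': 5}
m['q'] = m['a']+2 = 2 → {'f': 0, 'a': 0, 'w': 5, 'q': 2}
m['w'] = 5+4 = 9 → {'f': 0, 'a': 0, 'w': 9, 'q': 2}
m['m'] = 9 → {'f': 0, 'a': 0, 'w': 9, 'q': 2, 'm': 9}
m['w'] = 9+3 = 12 → {'f': 0, 'a': 0, 'w': 12, 'q': 2, 'm': 9}
m['a']+m['q'] = 0+2 = 2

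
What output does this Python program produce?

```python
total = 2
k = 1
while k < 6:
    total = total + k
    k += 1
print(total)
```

k=1: total = 2+1 = 3
k=2: total = 3+2 = 5
k=3: total = 5+3 = 8
k=4: total = 8+4 = 12
k=5: total = 12+5 = 17

17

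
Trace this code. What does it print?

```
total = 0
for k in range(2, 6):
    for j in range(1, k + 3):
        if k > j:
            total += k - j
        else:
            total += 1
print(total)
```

k=2,j=1: 2>1, total = 0+1 = 1
k=2,j=2: not 2>2, total = 1+1 = 2
k=2,j=3: not 2>3, total = 2+1 = 3
k=2,j=4: not 2>4, total = 3+1 = 4
k=3,j=1: 3>1, total = 4+2 = 6
k=3,j=2: 3>2, total = 6+1 = 7
k=3,j=3: not 3>3, total = 7+1 = 8
k=3,j=4: not 3>4, total = 8+1 = 9
k=3,j=5: not 3>5, total = 9+1 = 10
k=4,j=1: 4>1, total = 10+3 = 13
k=4,j=2: 4>2, total = 13+2 = 15
k=4,j=3: 4>3, total = 15+1 = 16
k=4,j=4: not 4>4, total = 16+1 = 17
k=4,j=5: not 4>5, total = 17+1 = 18
k=4,j=6: not 4>6, total = 18+1 = 19
k=5,j=1: 5>1, total = 19+4 = 23
k=5,j=2: 5>2, total = 23+3 = 26
k=5,j=3: 5>3, total = 26+2 = 28
k=5,j=4: 5>4, total = 28+1 = 29
k=5,j=5: not 5>5, total = 29+1 = 30
k=5,j=6: not 5>6, total = 30+1 = 31
k=5,j=7: not 5>7, total = 31+1 = 32

32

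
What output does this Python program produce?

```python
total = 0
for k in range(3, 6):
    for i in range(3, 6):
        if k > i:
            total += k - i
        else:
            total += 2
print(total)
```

16

k=3,i=3: not 3>3, total = 0+2 = 2
k=3,i=4: not 3>4, total = 2+2 = 4
k=3,i=5: not 3>5, total = 4+2 = 6
k=4,i=3: 4>3, total = 6+1 = 7
k=4,i=4: not 4>4, total = 7+2 = 9
k=4,i=5: not 4>5, total = 9+2 = 11
k=5,i=3: 5>3, total = 11+2 = 13
k=5,i=4: 5>4, total = 13+1 = 14
k=5,i=5: not 5>5, total = 14+2 = 16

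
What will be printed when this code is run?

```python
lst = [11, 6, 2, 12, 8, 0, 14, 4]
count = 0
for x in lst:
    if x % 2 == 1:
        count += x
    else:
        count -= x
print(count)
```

-35

x=11: odd, count = 0+11 = 11
x=6: not odd, count = 11-6 = 5
x=2: not odd, count = 5-2 = 3
x=12: not odd, count = 3-12 = -9
x=8: not odd, count = (-9)-8 = -17
x=0: not odd, count = (-17)-0 = -17
x=14: not odd, count = (-17)-14 = -31
x=4: not odd, count = (-31)-4 = -35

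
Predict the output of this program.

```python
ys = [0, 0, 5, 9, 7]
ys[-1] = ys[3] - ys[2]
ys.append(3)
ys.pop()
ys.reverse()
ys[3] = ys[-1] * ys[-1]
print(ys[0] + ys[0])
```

8

ys[-1] = ys[3]-ys[2] = 9-5 = 4 → [0, 0, 5, 9, 4]
append 3 → [0, 0, 5, 9, 4, 3]
pop() removes 3 → [0, 0, 5, 9, 4]
reverse → [4, 9, 5, 0, 0]
ys[3] = ys[-1]*ys[-1] = 0*0 = 0 → [4, 9, 5, 0, 0]
ys[0]+ys[0] = 4+4 = 8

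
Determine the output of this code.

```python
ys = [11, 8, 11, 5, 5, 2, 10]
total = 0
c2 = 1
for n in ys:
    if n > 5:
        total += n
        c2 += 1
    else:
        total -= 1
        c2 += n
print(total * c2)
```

629

n=11: >5, total = 0+11 = 11; c2=2
n=8: >5, total = 11+8 = 19; c2=3
n=11: >5, total = 19+11 = 30; c2=4
n=5: not >5, total = 30-1 = 29; c2=9
n=5: not >5, total = 29-1 = 28; c2=14
n=2: not >5, total = 28-1 = 27; c2=16
n=10: >5, total = 27+10 = 37; c2=17
total*c2 = 37*17 = 629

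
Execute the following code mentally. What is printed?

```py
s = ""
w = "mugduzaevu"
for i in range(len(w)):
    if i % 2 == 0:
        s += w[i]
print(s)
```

i=0: add 'm' → 'm'
i=1: skip
i=2: add 'g' → 'mg'
i=3: skip
i=4: add 'u' → 'mgu'
i=5: skip
i=6: add 'a' → 'mgua'
i=7: skip
i=8: add 'v' → 'mguav'
i=9: skip

mguav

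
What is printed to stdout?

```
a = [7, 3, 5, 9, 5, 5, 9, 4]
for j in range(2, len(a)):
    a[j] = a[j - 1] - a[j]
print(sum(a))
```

-104

j=2: a[2] = 3-5 = -2 → [7, 3, -2, 9, 5, 5, 9, 4]
j=3: a[3] = (-2)-9 = -11 → [7, 3, -2, -11, 5, 5, 9, 4]
j=4: a[4] = (-11)-5 = -16 → [7, 3, -2, -11, -16, 5, 9, 4]
j=5: a[5] = (-16)-5 = -21 → [7, 3, -2, -11, -16, -21, 9, 4]
j=6: a[6] = (-21)-9 = -30 → [7, 3, -2, -11, -16, -21, -30, 4]
j=7: a[7] = (-30)-4 = -34 → [7, 3, -2, -11, -16, -21, -30, -34]
sum = -104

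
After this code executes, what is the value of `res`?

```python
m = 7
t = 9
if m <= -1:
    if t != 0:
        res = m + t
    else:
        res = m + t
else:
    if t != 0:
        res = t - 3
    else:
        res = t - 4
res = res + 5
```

11

m=7, t=9
m <= -1 is False; t != 0 is True
→ res = t - 3 = 6
res = 6+5 = 11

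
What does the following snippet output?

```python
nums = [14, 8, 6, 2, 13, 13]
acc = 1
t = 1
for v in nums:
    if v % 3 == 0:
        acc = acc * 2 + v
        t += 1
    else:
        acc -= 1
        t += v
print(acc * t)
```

52

v=14: not %3==0, acc = 1-1 = 0; t=15
v=8: not %3==0, acc = 0-1 = -1; t=23
v=6: %3==0, acc = (-1)*2+6 = 4; t=24
v=2: not %3==0, acc = 4-1 = 3; t=26
v=13: not %3==0, acc = 3-1 = 2; t=39
v=13: not %3==0, acc = 2-1 = 1; t=52
acc*t = 1*52 = 52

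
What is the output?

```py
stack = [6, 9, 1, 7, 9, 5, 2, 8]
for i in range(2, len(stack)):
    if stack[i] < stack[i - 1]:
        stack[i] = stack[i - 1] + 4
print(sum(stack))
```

i=2: 1<9, stack[2] = 9+4 = 13 → [6, 9, 13, 7, 9, 5, 2, 8]
i=3: 7<13, stack[3] = 13+4 = 17 → [6, 9, 13, 17, 9, 5, 2, 8]
i=4: 9<17, stack[4] = 17+4 = 21 → [6, 9, 13, 17, 21, 5, 2, 8]
i=5: 5<21, stack[5] = 21+4 = 25 → [6, 9, 13, 17, 21, 25, 2, 8]
i=6: 2<25, stack[6] = 25+4 = 29 → [6, 9, 13, 17, 21, 25, 29, 8]
i=7: 8<29, stack[7] = 29+4 = 33 → [6, 9, 13, 17, 21, 25, 29, 33]
sum = 153

153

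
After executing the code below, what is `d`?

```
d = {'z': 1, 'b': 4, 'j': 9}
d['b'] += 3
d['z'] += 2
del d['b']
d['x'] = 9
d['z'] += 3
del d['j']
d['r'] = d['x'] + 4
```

{'z': 6, 'x': 9, 'r': 13}

d['b'] = 4+3 = 7 → {'z': 1, 'b': 7, 'j': 9}
d['z'] = 1+2 = 3 → {'z': 3, 'b': 7, 'j': 9}
del 'b' → {'z': 3, 'j': 9}
d['x'] = 9 → {'z': 3, 'j': 9, 'x': 9}
d['z'] = 3+3 = 6 → {'z': 6, 'j': 9, 'x': 9}
del 'j' → {'z': 6, 'x': 9}
d['r'] = d['x']+4 = 13 → {'z': 6, 'x': 9, 'r': 13}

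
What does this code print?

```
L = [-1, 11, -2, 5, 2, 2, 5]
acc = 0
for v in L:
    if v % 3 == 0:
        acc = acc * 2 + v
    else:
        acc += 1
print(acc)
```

v=-1: not %3==0, acc = 0+1 = 1
v=11: not %3==0, acc = 1+1 = 2
v=-2: not %3==0, acc = 2+1 = 3
v=5: not %3==0, acc = 3+1 = 4
v=2: not %3==0, acc = 4+1 = 5
v=2: not %3==0, acc = 5+1 = 6
v=5: not %3==0, acc = 6+1 = 7

7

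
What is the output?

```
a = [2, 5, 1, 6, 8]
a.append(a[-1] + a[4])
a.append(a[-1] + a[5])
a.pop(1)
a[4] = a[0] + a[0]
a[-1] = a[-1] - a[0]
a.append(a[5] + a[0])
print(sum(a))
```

append a[-1]+a[4] = 8+8 = 16 → [2, 5, 1, 6, 8, 16]
append a[-1]+a[5] = 16+16 = 32 → [2, 5, 1, 6, 8, 16, 32]
pop(1) removes 5 → [2, 1, 6, 8, 16, 32]
a[4] = a[0]+a[0] = 2+2 = 4 → [2, 1, 6, 8, 4, 32]
a[-1] = a[-1]-a[0] = 32-2 = 30 → [2, 1, 6, 8, 4, 30]
append a[5]+a[0] = 30+2 = 32 → [2, 1, 6, 8, 4, 30, 32]
sum = 83

83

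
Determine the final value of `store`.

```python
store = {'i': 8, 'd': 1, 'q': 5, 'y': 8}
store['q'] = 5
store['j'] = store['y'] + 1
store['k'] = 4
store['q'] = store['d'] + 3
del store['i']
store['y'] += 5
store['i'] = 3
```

{'d': 1, 'q': 4, 'y': 13, 'j': 9, 'k': 4, 'i': 3}

store['q'] = 5 → {'i': 8, 'd': 1, 'q': 5, 'y': 8}
store['j'] = store['y']+1 = 9 → {'i': 8, 'd': 1, 'q': 5, 'y': 8, 'j': 9}
store['k'] = 4 → {'i': 8, 'd': 1, 'q': 5, 'y': 8, 'j': 9, 'k': 4}
store['q'] = store['d']+3 = 4 → {'i': 8, 'd': 1, 'q': 4, 'y': 8, 'j': 9, 'k': 4}
del 'i' → {'d': 1, 'q': 4, 'y': 8, 'j': 9, 'k': 4}
store['y'] = 8+5 = 13 → {'d': 1, 'q': 4, 'y': 13, 'j': 9, 'k': 4}
store['i'] = 3 → {'d': 1, 'q': 4, 'y': 13, 'j': 9, 'k': 4, 'i': 3}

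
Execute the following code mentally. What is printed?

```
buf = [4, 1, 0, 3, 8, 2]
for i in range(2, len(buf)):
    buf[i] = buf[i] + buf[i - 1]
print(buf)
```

i=2: buf[2] = 0+1 = 1 → [4, 1, 1, 3, 8, 2]
i=3: buf[3] = 3+1 = 4 → [4, 1, 1, 4, 8, 2]
i=4: buf[4] = 8+4 = 12 → [4, 1, 1, 4, 12, 2]
i=5: buf[5] = 2+12 = 14 → [4, 1, 1, 4, 12, 14]

[4, 1, 1, 4, 12, 14]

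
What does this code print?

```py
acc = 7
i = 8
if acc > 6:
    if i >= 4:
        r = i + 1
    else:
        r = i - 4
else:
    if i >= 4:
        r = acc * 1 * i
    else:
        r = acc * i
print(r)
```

acc=7, i=8
acc > 6 is True; i >= 4 is True
→ r = i + 1 = 9

9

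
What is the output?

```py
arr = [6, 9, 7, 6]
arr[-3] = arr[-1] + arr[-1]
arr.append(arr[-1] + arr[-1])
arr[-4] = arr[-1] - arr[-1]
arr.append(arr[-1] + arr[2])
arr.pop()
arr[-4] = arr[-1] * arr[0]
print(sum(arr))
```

103

arr[-3] = arr[-1]+arr[-1] = 6+6 = 12 → [6, 12, 7, 6]
append arr[-1]+arr[-1] = 6+6 = 12 → [6, 12, 7, 6, 12]
arr[-4] = arr[-1]-arr[-1] = 12-12 = 0 → [6, 0, 7, 6, 12]
append arr[-1]+arr[2] = 12+7 = 19 → [6, 0, 7, 6, 12, 19]
pop() removes 19 → [6, 0, 7, 6, 12]
arr[-4] = arr[-1]*arr[0] = 12*6 = 72 → [6, 72, 7, 6, 12]
sum = 103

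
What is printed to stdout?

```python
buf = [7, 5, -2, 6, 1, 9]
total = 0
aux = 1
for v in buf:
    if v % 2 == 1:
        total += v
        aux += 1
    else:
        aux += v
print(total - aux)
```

13

v=7: odd, total = 0+7 = 7; aux=2
v=5: odd, total = 7+5 = 12; aux=3
v=-2: not odd; aux=1
v=6: not odd; aux=7
v=1: odd, total = 12+1 = 13; aux=8
v=9: odd, total = 13+9 = 22; aux=9
total-aux = 22-9 = 13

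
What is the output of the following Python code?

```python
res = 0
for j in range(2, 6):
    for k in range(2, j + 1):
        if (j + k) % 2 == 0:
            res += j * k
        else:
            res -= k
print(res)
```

j=2,k=2: even sum, res = 0+4 = 4
j=3,k=2: odd sum, res = 4-2 = 2
j=3,k=3: even sum, res = 2+9 = 11
j=4,k=2: even sum, res = 11+8 = 19
j=4,k=3: odd sum, res = 19-3 = 16
j=4,k=4: even sum, res = 16+16 = 32
j=5,k=2: odd sum, res = 32-2 = 30
j=5,k=3: even sum, res = 30+15 = 45
j=5,k=4: odd sum, res = 45-4 = 41
j=5,k=5: even sum, res = 41+25 = 66

66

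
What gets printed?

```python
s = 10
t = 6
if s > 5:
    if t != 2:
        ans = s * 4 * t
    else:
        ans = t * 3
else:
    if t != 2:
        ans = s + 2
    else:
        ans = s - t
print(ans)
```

240

s=10, t=6
s > 5 is True; t != 2 is True
→ ans = s * 4 * t = 240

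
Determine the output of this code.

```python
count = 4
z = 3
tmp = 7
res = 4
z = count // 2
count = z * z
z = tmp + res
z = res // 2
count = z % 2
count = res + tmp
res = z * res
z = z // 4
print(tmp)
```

7

z = 4//2 = 2
count = 2*2 = 4
z = 7+4 = 11
z = 4//2 = 2
count = 2%2 = 0
count = 4+7 = 11
res = 2*4 = 8
z = 2//4 = 0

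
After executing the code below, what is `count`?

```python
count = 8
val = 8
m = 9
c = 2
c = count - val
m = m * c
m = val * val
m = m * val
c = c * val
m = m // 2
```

c = 8-8 = 0
m = 9*0 = 0
m = 8*8 = 64
m = 64*8 = 512
c = 0*8 = 0
m = 512//2 = 256

8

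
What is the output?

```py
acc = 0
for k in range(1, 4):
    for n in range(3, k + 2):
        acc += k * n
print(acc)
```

k=2,n=3: acc = 0+6 = 6
k=3,n=3: acc = 6+9 = 15
k=3,n=4: acc = 15+12 = 27

27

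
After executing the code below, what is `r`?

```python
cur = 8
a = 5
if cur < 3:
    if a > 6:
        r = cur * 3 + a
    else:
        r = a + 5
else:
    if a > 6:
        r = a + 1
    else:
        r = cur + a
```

13

cur=8, a=5
cur < 3 is False; a > 6 is False
→ r = cur + a = 13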